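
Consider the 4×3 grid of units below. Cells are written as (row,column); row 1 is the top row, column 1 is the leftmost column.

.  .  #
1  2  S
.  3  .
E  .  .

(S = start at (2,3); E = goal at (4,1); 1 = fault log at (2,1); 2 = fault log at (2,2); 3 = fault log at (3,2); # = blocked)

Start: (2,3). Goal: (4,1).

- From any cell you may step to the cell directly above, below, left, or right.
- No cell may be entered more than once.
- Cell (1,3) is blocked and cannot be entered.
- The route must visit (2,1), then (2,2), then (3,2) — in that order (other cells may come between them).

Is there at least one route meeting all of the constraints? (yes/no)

no

Ignoring the required order, 8 revisit-free routes from (2,3) to (4,1) pass through all of (2,1), (2,2), and (3,2); the waypoint orders that occur are (3,2) → (2,2) → (2,1) (4); (2,2) → (2,1) → (3,2) (4) — never (2,1) → (2,2) → (3,2).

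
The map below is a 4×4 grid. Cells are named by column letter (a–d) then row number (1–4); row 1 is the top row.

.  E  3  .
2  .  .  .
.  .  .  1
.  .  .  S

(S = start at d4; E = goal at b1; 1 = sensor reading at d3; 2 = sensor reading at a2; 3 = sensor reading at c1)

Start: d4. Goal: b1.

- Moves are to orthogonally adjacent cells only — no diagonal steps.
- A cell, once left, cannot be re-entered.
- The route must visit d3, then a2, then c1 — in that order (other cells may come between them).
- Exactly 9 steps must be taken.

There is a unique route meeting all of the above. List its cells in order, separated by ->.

The waypoints must appear in the order d3, a2, c1, with no cell reused.
Route from d4: up 1 to d3, left 3 to a3, up 1 to a2, right 2 to c2, up 1 to c1, left 1 to b1 — 9 moves in all.
Check: order respected (1 at step 1, 2 at step 5, 3 at step 8); 9 moves as required.

d4 -> d3 -> c3 -> b3 -> a3 -> a2 -> b2 -> c2 -> c1 -> b1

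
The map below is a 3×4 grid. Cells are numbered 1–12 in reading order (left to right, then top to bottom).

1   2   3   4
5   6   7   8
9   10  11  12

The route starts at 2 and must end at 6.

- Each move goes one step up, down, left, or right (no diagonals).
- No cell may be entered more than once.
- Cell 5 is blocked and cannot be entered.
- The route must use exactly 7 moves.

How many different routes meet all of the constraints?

4

Need simple routes of exactly 7 moves from 2 to 6 (Manhattan distance 1, so 3 moves are spent on a detour and 3 undoing it).
Enumerating: 2 3 7 8 12 11 10 6 | 2 3 4 8 12 11 7 6 | 2 3 4 8 12 11 10 6 | 2 3 4 8 7 11 10 6.
That gives 4 routes.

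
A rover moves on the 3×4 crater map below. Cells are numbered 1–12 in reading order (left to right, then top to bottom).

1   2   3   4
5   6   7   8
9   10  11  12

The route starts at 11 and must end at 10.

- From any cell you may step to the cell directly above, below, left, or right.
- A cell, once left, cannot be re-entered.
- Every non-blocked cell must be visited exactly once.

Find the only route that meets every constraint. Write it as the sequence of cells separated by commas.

11, 12, 8, 4, 3, 7, 6, 2, 1, 5, 9, 10

Need to visit all 12 open cells exactly once, starting at 11 and ending at 10.
Cell 4 has only two open neighbours (8 and 3), so the path must pass straight through it: one of those is the cell it's entered from and the other is where it exits.
Route from 11: right to 12, 2× up (reaching 4), left to 3, down to 7, left to 6, up to 2, left to 1, 2× down (reaching 9), right to 10 — 11 moves in all.
Check: all 12 open cells covered.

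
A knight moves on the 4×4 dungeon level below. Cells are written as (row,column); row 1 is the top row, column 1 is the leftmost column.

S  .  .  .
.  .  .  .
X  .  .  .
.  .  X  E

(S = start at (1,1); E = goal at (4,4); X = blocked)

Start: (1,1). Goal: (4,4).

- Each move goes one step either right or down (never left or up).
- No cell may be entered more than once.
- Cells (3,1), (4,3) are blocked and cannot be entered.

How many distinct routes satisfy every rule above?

9

A right/down-only route from (1,1) to (4,4) makes exactly 3 down-moves and 3 right-moves in some order.
With no other constraints that would be C(6,3) = 20 routes.
Subtract routes through each blocked cell (inclusion–exclusion for overlaps): − through (3,1): 4 − through (4,3): 10 + through (3,1)&(4,3): 3 → 9.
That gives 9 routes.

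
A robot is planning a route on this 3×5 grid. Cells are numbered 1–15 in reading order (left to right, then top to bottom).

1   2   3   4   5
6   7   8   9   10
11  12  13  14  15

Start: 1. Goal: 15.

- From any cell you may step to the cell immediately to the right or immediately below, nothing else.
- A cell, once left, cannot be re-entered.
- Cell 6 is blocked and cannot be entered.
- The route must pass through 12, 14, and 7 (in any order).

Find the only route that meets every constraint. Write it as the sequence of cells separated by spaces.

1 2 7 12 13 14 15

Moves only go right or down, so the column and row indices never decrease.
Route from 1: right to 2, 2× down (reaching 12), 3× right (reaching 15) — 6 moves in all.
Check: all required cells visited.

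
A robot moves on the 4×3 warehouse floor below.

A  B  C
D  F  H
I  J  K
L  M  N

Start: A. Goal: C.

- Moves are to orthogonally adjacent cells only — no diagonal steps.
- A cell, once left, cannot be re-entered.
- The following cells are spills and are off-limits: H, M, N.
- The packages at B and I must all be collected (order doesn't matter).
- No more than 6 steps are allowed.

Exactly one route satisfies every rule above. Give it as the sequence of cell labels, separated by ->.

The budget equals the shortest possible length, so every move has to be on a shortest route through the required cells.
Route from A: down 2 to I, right 1 to J, up 2 to B, right 1 to C — 6 moves in all.
Check: all required cells visited; 6 ≤ 6 moves.

A -> D -> I -> J -> F -> B -> C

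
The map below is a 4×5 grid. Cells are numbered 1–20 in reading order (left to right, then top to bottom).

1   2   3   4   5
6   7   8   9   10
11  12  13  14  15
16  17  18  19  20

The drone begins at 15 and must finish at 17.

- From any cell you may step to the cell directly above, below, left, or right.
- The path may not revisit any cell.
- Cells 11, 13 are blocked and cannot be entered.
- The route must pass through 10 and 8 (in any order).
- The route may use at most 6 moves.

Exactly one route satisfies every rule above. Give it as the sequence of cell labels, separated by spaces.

The budget equals the shortest possible length, so every move has to be on a shortest route through the required cells.
Route from 15: up to 10, 3× left (reaching 7), 2× down (reaching 17) — 6 moves in all.
Check: all required cells visited; 6 ≤ 6 moves.

15 10 9 8 7 12 17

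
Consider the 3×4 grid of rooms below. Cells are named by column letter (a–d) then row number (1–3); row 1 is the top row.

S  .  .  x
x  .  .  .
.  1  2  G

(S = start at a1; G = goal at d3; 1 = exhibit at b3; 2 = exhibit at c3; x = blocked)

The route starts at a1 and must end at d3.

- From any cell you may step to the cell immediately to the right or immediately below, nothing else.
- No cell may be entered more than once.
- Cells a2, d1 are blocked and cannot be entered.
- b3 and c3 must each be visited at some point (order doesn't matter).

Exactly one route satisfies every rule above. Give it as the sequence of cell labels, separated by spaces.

Moves only go right or down, so the column and row indices never decrease.
Route from a1: right to b1, 2× down (reaching b3), 2× right (reaching d3) — 5 moves in all.
Check: all required cells visited.

a1 b1 b2 b3 c3 d3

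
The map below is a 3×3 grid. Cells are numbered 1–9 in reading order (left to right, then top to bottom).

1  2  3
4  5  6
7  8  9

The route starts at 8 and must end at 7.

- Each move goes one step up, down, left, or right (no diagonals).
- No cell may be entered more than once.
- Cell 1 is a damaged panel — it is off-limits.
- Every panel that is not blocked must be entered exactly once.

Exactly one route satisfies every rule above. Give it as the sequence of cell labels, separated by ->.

8 -> 9 -> 6 -> 3 -> 2 -> 5 -> 4 -> 7

Need to visit all 8 open cells exactly once, starting at 8 and ending at 7.
Cell 2 has only two open neighbours (5 and 3), so the path must pass straight through it: one of those is the cell it's entered from and the other is where it exits.
Route from 8: right to 9, 2× up (reaching 3), left to 2, down to 5, left to 4, down to 7 — 7 moves in all.
Check: all 8 open cells covered.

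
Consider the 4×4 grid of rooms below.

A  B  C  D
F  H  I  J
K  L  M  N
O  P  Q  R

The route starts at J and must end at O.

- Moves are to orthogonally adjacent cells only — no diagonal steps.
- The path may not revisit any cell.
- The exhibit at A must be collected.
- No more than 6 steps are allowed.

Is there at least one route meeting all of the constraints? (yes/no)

Even ignoring the no-revisit rule, getting from J to O via A needs at least 4 + 3 = 7 moves (Manhattan distance per leg), which exceeds the 6-move limit.

no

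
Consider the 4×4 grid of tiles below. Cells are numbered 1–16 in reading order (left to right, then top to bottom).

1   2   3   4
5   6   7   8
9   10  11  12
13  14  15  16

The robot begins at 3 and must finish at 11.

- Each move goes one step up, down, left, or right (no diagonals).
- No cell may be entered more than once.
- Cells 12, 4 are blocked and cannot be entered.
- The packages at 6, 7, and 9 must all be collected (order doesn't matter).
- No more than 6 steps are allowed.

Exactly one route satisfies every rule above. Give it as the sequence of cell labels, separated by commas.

3, 7, 6, 5, 9, 10, 11

The 6-move cap with required stops at 6, 7, 9 leaves no slack for detours.
Route from 3: down 1 to 7, left 2 to 5, down 1 to 9, right 2 to 11 — 6 moves in all.
Check: all required cells visited; 6 ≤ 6 moves.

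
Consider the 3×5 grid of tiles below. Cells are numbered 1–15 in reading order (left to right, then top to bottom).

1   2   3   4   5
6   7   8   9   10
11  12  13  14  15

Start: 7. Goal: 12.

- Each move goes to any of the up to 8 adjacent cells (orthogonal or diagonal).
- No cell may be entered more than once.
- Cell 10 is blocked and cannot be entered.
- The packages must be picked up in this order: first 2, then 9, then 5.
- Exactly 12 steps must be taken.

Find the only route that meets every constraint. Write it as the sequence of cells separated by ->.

The waypoints must appear in the order 2, 9, 5, with no cell reused.
Route from 7: down-left 1 to 11, up 2 to 1, right 2 to 3, down-right 1 to 9, up-right 1 to 5, left 1 to 4, down-left 1 to 8, down-right 1 to 14, left 2 to 12 — 12 moves in all.
Check: order respected (2 at step 4, 9 at step 6, 5 at step 7); 12 moves as required.

7 -> 11 -> 6 -> 1 -> 2 -> 3 -> 9 -> 5 -> 4 -> 8 -> 14 -> 13 -> 12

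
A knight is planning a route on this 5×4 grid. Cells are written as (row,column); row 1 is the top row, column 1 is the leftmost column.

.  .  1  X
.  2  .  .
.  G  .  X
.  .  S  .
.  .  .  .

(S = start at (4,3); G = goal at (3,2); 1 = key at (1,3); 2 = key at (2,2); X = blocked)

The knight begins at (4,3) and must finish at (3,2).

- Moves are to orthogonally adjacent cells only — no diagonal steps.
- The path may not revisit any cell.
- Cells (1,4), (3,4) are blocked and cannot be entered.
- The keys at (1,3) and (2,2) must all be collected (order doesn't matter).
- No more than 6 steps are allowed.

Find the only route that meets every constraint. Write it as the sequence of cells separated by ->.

Any route must reach (1,3) and (2,2) and still end at (3,2) within 6 moves, so the order of the required stops is forced.
Route from (4,3): 3× up (reaching (1,3)), left to (1,2), 2× down (reaching (3,2)) — 6 moves in all.
Check: all required cells visited; 6 ≤ 6 moves.

(4,3) -> (3,3) -> (2,3) -> (1,3) -> (1,2) -> (2,2) -> (3,2)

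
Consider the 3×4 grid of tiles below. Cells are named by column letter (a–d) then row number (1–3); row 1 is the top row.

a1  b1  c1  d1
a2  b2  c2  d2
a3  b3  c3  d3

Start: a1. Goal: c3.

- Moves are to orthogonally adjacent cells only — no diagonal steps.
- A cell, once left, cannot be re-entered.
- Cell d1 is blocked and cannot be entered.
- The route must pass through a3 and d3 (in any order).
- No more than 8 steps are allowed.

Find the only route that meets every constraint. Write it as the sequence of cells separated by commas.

The 8-move cap with required stops at a3, d3 leaves no slack for detours.
Route from a1: down 2 to a3, right 1 to b3, up 1 to b2, right 2 to d2, down 1 to d3, left 1 to c3 — 8 moves in all.
Check: all required cells visited; 8 ≤ 8 moves.

a1, a2, a3, b3, b2, c2, d2, d3, c3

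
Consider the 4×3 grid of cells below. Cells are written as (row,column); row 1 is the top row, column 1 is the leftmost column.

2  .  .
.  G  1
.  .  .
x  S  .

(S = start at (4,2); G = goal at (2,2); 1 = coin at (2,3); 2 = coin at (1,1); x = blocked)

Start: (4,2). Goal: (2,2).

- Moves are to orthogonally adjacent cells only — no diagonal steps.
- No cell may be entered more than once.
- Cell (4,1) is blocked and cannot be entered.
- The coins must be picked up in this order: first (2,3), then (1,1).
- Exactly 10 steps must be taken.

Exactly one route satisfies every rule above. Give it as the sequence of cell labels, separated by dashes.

(4,2) - (4,3) - (3,3) - (2,3) - (1,3) - (1,2) - (1,1) - (2,1) - (3,1) - (3,2) - (2,2)

The waypoints must appear in the order (2,3), (1,1), with no cell reused.
Route from (4,2): right to (4,3), 3× up (reaching (1,3)), 2× left (reaching (1,1)), 2× down (reaching (3,1)), right to (3,2), up to (2,2) — 10 moves in all.
Check: order respected (1 at step 3, 2 at step 6); 10 moves as required.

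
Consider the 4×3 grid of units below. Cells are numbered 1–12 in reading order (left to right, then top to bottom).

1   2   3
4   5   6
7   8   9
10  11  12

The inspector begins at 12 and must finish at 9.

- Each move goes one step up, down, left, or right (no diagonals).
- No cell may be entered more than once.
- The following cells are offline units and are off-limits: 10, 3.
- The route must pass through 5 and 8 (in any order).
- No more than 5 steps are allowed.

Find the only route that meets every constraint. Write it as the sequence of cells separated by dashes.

12 - 11 - 8 - 5 - 6 - 9

Any route must reach 5 and 8 and still end at 9 within 5 moves, so the order of the required stops is forced.
Route from 12: left 1 to 11, up 2 to 5, right 1 to 6, down 1 to 9 — 5 moves in all.
Check: all required cells visited; 5 ≤ 5 moves.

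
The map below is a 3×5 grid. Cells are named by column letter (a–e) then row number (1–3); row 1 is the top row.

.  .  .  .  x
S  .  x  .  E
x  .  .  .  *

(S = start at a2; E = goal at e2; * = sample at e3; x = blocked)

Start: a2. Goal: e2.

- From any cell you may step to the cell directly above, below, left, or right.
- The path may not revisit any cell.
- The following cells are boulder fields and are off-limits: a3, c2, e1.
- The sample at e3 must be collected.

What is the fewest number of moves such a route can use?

6

Any route passes through e3 somewhere between a2 and e2. Summing Manhattan distances along the two legs (a2 → e3 → e2) gives a lower bound of 5 + 1 = 6 moves.
A route of 6 moves achieves this: a2 → b2 → b3 → c3 → d3 → e3 → e2.
Since 6 matches the lower bound, it is optimal.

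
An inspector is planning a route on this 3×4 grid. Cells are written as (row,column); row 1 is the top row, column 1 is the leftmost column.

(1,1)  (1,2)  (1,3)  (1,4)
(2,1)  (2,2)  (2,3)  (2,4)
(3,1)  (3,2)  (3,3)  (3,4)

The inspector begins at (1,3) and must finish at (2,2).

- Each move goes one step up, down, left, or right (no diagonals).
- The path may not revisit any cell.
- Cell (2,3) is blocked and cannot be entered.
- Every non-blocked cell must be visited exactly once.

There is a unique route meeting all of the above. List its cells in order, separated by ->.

(1,3) -> (1,4) -> (2,4) -> (3,4) -> (3,3) -> (3,2) -> (3,1) -> (2,1) -> (1,1) -> (1,2) -> (2,2)

Need to visit all 11 open cells exactly once, starting at (1,3) and ending at (2,2).
Cell (3,3) has only two open neighbours ((3,2) and (3,4)), so the path must pass straight through it: one of those is the cell it's entered from and the other is where it exits.
Route from (1,3): right 1 to (1,4), down 2 to (3,4), left 3 to (3,1), up 2 to (1,1), right 1 to (1,2), down 1 to (2,2) — 10 moves in all.
Check: all 11 open cells covered.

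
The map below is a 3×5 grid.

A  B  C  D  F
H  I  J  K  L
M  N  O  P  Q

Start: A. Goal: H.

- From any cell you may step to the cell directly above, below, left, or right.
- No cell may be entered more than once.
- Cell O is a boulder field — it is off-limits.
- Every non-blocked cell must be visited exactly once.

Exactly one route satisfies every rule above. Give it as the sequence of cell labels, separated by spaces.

Need to visit all 14 open cells exactly once, starting at A and ending at H.
Cell F has only two open neighbours (L and D), so the path must pass straight through it: one of those is the cell it's entered from and the other is where it exits.
Route from A: right 4 to F, down 2 to Q, left 1 to P, up 1 to K, left 2 to I, down 1 to N, left 1 to M, up 1 to H — 13 moves in all.
Check: all 14 open cells covered.

A B C D F L Q P K J I N M H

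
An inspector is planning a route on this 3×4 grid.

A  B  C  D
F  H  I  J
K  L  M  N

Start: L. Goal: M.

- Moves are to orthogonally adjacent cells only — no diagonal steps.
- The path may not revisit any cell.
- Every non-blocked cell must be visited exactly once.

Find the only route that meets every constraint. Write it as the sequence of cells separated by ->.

L -> K -> F -> A -> B -> H -> I -> C -> D -> J -> N -> M

Need to visit all 12 open cells exactly once, starting at L and ending at M.
Cell K has only two open neighbours (F and L), so the path must pass straight through it: one of those is the cell it's entered from and the other is where it exits.
Route from L: left 1 to K, up 2 to A, right 1 to B, down 1 to H, right 1 to I, up 1 to C, right 1 to D, down 2 to N, left 1 to M — 11 moves in all.
Check: all 12 open cells covered.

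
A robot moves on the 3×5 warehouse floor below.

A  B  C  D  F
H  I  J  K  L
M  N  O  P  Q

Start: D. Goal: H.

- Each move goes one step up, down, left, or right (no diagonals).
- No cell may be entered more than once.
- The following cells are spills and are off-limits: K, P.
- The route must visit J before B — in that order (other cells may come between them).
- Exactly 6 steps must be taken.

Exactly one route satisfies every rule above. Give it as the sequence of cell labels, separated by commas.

D, C, J, I, B, A, H

The waypoints must appear in the order J, B, with no cell reused.
Route from D: left to C, down to J, left to I, up to B, left to A, down to H — 6 moves in all.
Check: order respected (J at step 2, B at step 4); 6 moves as required.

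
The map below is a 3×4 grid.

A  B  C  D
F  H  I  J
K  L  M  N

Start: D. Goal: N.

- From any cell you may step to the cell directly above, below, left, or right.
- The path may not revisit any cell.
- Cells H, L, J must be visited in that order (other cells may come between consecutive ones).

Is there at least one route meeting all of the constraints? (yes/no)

One route that works: D → C → B → H → L → M → I → J → N.

yes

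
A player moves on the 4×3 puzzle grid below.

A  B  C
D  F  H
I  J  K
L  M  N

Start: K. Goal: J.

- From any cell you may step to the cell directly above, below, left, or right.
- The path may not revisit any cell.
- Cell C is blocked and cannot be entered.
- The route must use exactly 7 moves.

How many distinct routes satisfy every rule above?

Need simple routes of exactly 7 moves from K to J (Manhattan distance 1, so 3 moves are spent on a detour and 3 undoing it).
Enumerating: K H F B A D I J | K H F D I L M J | K N M L I D F J.
That gives 3 routes.

3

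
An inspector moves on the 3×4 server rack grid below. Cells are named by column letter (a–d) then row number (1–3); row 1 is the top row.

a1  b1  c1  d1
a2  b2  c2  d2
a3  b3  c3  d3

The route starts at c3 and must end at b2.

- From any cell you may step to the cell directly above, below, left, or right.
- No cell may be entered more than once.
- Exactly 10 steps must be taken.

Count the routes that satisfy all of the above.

4

Need simple routes of exactly 10 moves from c3 to b2 (Manhattan distance 2, so 4 moves are spent on a detour and 4 undoing it).
Enumerating: c3 c2 d2 d1 c1 b1 a1 a2 a3 b3 b2 | c3 b3 a3 a2 a1 b1 c1 d1 d2 c2 b2 | c3 d3 d2 d1 c1 b1 a1 a2 a3 b3 b2 | c3 d3 d2 c2 c1 b1 a1 a2 a3 b3 b2.
That gives 4 routes.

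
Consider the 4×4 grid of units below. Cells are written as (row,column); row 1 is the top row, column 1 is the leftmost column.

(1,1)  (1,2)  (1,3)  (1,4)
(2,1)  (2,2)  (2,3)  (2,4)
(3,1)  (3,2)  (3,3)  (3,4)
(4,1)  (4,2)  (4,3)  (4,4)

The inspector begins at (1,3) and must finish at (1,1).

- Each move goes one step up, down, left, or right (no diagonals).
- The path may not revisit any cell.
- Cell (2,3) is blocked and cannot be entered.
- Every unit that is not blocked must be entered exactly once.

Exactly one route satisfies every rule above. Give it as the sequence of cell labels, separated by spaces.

Need to visit all 15 open cells exactly once, starting at (1,3) and ending at (1,1).
Cell (4,1) has only two open neighbours ((3,1) and (4,2)), so the path must pass straight through it: one of those is the cell it's entered from and the other is where it exits.
Route from (1,3): right to (1,4), 3× down (reaching (4,4)), left to (4,3), up to (3,3), left to (3,2), down to (4,2), left to (4,1), 2× up (reaching (2,1)), right to (2,2), up to (1,2), left to (1,1) — 14 moves in all.
Check: all 15 open cells covered.

(1,3) (1,4) (2,4) (3,4) (4,4) (4,3) (3,3) (3,2) (4,2) (4,1) (3,1) (2,1) (2,2) (1,2) (1,1)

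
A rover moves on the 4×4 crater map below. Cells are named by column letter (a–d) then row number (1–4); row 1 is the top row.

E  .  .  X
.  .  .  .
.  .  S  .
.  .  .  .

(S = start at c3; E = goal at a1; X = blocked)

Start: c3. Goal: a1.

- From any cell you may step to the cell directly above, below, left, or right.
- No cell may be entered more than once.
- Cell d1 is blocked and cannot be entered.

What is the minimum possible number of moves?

The Manhattan distance from c3 to a1 is |3−1| + |3−1| = 4, so at least 4 moves are needed.
A route of 4 moves achieves this: c3 → c2 → c1 → b1 → a1.
Since 4 matches the lower bound, it is optimal.

4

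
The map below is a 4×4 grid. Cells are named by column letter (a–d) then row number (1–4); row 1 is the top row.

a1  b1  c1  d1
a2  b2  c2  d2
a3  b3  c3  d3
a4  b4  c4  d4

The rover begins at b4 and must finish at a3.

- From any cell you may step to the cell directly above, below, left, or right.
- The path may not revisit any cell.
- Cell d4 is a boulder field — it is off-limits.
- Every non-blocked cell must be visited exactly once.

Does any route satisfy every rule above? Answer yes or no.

Colour the cells like a checkerboard: each orthogonal step flips colour, so a Hamiltonian route alternates colours. Here there are 7 cells of one colour and 8 of the other, with start on the same colour as the goal — the counts and endpoints can't be arranged into an alternating sequence of length 15, so no Hamiltonian route exists.

no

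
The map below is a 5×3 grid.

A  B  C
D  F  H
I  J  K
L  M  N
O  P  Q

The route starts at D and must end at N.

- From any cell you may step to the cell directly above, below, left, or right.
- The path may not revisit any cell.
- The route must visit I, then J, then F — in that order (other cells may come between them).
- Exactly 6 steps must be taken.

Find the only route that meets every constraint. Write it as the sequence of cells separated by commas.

D, I, J, F, H, K, N

The waypoints must appear in the order I, J, F, with no cell reused.
Route from D: down 1 to I, right 1 to J, up 1 to F, right 1 to H, down 2 to N — 6 moves in all.
Check: order respected (I at step 1, J at step 2, F at step 3); 6 moves as required.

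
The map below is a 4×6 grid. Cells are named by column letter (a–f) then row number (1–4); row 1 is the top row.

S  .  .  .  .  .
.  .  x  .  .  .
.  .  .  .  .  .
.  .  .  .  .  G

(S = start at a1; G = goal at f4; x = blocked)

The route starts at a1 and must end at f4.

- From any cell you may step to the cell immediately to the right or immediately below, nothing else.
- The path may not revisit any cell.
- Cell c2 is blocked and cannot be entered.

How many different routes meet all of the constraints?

A right/down-only route from a1 to f4 makes exactly 3 down-moves and 5 right-moves in some order.
With no other constraints that would be C(8,3) = 56 routes.
Subtract routes through each blocked cell (inclusion–exclusion for overlaps): − through c2: 30 → 26.
That gives 26 routes.

26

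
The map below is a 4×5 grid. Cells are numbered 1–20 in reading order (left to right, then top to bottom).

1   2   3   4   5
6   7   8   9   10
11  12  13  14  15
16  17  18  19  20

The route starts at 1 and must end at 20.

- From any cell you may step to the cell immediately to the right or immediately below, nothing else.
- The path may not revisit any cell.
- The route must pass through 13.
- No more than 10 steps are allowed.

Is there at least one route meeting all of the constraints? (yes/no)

One route that works: 1 → 6 → 11 → 12 → 13 → 18 → 19 → 20.

yes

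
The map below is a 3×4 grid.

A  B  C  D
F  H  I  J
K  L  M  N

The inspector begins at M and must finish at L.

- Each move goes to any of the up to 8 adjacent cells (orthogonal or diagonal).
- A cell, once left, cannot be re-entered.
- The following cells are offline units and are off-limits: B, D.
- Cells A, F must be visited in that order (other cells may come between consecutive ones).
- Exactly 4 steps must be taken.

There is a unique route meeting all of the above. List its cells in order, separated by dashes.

M - H - A - F - L

The waypoints must appear in the order A, F, with no cell reused.
Route from M: up-left 2 to A, down 1 to F, down-right 1 to L — 4 moves in all.
Check: order respected (A at step 2, F at step 3); 4 moves as required.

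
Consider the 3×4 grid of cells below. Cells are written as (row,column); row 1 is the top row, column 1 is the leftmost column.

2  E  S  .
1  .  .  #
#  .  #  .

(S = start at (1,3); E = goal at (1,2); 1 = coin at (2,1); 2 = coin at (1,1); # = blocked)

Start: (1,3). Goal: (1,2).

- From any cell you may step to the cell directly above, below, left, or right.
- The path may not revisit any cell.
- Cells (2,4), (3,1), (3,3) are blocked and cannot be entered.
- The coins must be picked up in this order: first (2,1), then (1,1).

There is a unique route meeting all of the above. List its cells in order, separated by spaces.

The waypoints must appear in the order (2,1), (1,1), with no cell reused.
Route from (1,3): down 1 to (2,3), left 2 to (2,1), up 1 to (1,1), right 1 to (1,2) — 5 moves in all.
Check: order respected (1 at step 3, 2 at step 4).

(1,3) (2,3) (2,2) (2,1) (1,1) (1,2)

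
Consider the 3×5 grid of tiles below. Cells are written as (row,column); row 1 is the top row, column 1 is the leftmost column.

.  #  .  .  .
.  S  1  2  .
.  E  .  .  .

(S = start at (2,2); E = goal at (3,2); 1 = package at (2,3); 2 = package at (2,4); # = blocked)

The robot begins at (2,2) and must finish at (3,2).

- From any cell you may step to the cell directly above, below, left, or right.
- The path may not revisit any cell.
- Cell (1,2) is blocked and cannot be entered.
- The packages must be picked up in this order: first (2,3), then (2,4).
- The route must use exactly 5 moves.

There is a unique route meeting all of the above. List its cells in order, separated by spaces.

The waypoints must appear in the order (2,3), (2,4), with no cell reused.
Route from (2,2): 2× right (reaching (2,4)), down to (3,4), 2× left (reaching (3,2)) — 5 moves in all.
Check: order respected (1 at step 1, 2 at step 2); 5 moves as required.

(2,2) (2,3) (2,4) (3,4) (3,3) (3,2)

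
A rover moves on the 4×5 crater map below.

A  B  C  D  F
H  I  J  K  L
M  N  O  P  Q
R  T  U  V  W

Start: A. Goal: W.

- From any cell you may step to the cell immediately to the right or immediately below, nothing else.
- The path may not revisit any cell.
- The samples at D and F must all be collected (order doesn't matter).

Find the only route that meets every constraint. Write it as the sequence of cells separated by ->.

A -> B -> C -> D -> F -> L -> Q -> W

Moves only go right or down, so the column and row indices never decrease.
Route from A: right 4 to F, down 3 to W — 7 moves in all.
Check: all required cells visited.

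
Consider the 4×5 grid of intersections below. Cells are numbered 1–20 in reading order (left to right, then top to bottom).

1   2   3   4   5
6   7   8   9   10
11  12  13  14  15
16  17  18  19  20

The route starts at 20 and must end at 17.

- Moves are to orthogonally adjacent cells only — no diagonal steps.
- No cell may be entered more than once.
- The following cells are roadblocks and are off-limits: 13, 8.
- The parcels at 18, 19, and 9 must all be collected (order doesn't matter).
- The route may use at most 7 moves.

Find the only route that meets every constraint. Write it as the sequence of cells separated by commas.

The 7-move cap with required stops at 18, 19, 9 leaves no slack for detours.
Route from 20: up 2 to 10, left 1 to 9, down 2 to 19, left 2 to 17 — 7 moves in all.
Check: all required cells visited; 7 ≤ 7 moves.

20, 15, 10, 9, 14, 19, 18, 17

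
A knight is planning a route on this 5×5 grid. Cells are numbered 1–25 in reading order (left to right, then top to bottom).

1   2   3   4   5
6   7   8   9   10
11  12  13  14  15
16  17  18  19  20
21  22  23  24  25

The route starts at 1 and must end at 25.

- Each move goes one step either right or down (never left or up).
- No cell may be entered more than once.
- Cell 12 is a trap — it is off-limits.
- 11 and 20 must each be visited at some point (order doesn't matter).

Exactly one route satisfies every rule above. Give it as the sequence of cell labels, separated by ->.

Moves only go right or down, so the column and row indices never decrease.
Route from 1: down 3 to 16, right 4 to 20, down 1 to 25 — 8 moves in all.
Check: all required cells visited.

1 -> 6 -> 11 -> 16 -> 17 -> 18 -> 19 -> 20 -> 25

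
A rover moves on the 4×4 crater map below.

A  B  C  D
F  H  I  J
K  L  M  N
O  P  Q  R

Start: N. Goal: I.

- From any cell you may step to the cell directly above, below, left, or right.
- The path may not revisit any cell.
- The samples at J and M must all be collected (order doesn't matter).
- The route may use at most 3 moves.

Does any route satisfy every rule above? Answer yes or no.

no

Even ignoring the no-revisit rule, getting from N to I, taking the cheapest ordering N → J → M → I needs at least 1 + 2 + 1 = 4 moves (Manhattan distance per leg), which exceeds the 3-move limit.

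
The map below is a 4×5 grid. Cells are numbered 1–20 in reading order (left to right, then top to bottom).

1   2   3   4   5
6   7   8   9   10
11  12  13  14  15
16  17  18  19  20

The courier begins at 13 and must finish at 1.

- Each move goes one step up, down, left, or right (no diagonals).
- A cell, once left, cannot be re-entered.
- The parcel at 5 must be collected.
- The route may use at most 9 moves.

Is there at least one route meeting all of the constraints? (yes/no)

One route that works: 13 → 8 → 9 → 10 → 5 → 4 → 3 → 2 → 1.

yes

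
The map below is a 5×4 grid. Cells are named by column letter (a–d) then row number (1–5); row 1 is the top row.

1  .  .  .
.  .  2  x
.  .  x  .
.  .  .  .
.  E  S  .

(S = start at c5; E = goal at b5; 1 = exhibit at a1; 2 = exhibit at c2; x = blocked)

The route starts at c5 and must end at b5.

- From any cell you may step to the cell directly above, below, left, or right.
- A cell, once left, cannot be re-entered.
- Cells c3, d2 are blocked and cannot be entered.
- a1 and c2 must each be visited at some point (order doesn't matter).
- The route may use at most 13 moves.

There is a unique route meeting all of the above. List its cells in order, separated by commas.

The budget equals the shortest possible length, so every move has to be on a shortest route through the required cells.
Route from c5: up 1 to c4, left 1 to b4, up 2 to b2, right 1 to c2, up 1 to c1, left 2 to a1, down 4 to a5, right 1 to b5 — 13 moves in all.
Check: all required cells visited; 13 ≤ 13 moves.

c5, c4, b4, b3, b2, c2, c1, b1, a1, a2, a3, a4, a5, b5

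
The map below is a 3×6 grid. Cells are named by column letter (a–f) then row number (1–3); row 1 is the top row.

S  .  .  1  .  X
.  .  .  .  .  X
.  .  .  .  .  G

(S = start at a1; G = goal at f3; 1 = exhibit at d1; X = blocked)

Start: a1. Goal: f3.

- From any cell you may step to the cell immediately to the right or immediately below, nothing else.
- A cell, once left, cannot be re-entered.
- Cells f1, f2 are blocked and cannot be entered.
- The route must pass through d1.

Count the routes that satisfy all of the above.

A right/down-only route from a1 to f3 makes exactly 2 down-moves and 5 right-moves in some order.
With no other constraints that would be C(7,2) = 21 routes.
Split at d1 and multiply the segment counts (each segment already excludes blocked cells): a1→d1: 1; d1→f3: 3; product = 3.
That gives 3 routes.

3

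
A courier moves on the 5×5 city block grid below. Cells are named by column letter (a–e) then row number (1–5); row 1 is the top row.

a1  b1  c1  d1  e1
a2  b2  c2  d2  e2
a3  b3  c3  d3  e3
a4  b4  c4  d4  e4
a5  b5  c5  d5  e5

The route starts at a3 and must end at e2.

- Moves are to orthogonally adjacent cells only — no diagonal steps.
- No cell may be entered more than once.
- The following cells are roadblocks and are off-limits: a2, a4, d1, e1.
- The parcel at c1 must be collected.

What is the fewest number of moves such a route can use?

7

Any route passes through c1 somewhere between a3 and e2. Summing Manhattan distances along the two legs (a3 → c1 → e2) gives a lower bound of 4 + 3 = 7 moves.
A route of 7 moves achieves this: a3 → b3 → b2 → b1 → c1 → c2 → d2 → e2.
Since 7 matches the lower bound, it is optimal.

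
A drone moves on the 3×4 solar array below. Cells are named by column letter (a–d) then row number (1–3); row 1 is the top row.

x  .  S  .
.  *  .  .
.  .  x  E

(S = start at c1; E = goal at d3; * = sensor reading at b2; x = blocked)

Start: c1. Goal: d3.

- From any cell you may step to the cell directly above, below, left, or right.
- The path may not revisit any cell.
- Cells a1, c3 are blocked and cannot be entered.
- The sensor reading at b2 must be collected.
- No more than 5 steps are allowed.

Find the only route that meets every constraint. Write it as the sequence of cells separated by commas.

c1, b1, b2, c2, d2, d3

The budget equals the shortest possible length, so every move has to be on a shortest route through the required cells.
Route from c1: left to b1, down to b2, 2× right (reaching d2), down to d3 — 5 moves in all.
Check: all required cells visited; 5 ≤ 5 moves.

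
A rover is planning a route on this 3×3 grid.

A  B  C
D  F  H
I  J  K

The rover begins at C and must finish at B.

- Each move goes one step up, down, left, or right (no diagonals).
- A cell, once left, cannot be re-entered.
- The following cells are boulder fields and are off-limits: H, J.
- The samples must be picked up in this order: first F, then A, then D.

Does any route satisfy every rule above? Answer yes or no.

Every way from C to F runs through B — but B is where the route must end, so it would be entered once on the way to F and again at the finish.

no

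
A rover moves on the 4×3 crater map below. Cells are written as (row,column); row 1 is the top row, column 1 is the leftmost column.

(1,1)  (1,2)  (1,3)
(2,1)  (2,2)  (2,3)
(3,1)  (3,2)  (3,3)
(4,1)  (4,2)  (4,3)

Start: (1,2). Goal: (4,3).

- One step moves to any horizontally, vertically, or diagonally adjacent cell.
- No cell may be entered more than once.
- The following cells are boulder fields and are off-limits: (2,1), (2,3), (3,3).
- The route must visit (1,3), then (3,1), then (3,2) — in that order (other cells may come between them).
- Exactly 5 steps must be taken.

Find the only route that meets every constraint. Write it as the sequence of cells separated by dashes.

The waypoints must appear in the order (1,3), (3,1), (3,2), with no cell reused.
Route from (1,2): right 1 to (1,3), down-left 2 to (3,1), right 1 to (3,2), down-right 1 to (4,3) — 5 moves in all.
Check: order respected ((1,3) at step 1, (3,1) at step 3, (3,2) at step 4); 5 moves as required.

(1,2) - (1,3) - (2,2) - (3,1) - (3,2) - (4,3)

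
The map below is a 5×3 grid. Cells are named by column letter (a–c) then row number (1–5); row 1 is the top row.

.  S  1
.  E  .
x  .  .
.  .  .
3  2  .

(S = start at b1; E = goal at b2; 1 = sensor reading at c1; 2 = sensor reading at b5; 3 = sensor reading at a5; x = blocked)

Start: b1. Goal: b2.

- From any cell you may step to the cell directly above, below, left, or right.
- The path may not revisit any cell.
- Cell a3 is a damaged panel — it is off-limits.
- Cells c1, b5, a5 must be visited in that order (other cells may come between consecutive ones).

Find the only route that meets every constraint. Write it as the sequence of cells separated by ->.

b1 -> c1 -> c2 -> c3 -> c4 -> c5 -> b5 -> a5 -> a4 -> b4 -> b3 -> b2

The waypoints must appear in the order c1, b5, a5, with no cell reused.
Route from b1: right to c1, 4× down (reaching c5), 2× left (reaching a5), up to a4, right to b4, 2× up (reaching b2) — 11 moves in all.
Check: order respected (1 at step 1, 2 at step 6, 3 at step 7).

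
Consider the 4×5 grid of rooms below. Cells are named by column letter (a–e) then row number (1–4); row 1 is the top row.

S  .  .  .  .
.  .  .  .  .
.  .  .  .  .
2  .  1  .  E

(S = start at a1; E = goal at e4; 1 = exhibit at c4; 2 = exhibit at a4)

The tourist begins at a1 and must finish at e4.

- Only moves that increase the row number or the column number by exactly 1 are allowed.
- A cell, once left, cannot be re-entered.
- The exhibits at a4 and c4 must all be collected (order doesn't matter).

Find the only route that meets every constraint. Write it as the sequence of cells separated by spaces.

a1 a2 a3 a4 b4 c4 d4 e4

Moves only go right or down, so the column and row indices never decrease.
Route from a1: down 3 to a4, right 4 to e4 — 7 moves in all.
Check: all required cells visited.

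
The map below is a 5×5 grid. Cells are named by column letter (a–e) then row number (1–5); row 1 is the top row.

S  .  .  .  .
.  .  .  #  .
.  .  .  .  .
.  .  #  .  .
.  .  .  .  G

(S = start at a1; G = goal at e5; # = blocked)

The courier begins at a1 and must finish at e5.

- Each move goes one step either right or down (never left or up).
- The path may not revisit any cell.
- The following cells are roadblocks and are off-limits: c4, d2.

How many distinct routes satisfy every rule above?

A right/down-only route from a1 to e5 makes exactly 4 down-moves and 4 right-moves in some order.
With no other constraints that would be C(8,4) = 70 routes.
Subtract routes through each blocked cell (inclusion–exclusion for overlaps): − through d2: 16 − through c4: 30 → 24.
That gives 24 routes.

24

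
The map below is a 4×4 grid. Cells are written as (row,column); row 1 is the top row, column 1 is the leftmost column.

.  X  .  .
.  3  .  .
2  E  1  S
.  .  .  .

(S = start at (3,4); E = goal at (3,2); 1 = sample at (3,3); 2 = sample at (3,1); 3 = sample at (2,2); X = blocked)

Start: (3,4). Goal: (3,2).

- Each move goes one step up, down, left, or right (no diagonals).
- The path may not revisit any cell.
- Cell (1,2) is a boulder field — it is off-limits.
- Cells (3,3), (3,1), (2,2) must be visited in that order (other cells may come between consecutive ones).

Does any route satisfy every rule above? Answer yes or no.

One route that works: (3,4) → (3,3) → (4,3) → (4,2) → (4,1) → (3,1) → (2,1) → (2,2) → (3,2).

yes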